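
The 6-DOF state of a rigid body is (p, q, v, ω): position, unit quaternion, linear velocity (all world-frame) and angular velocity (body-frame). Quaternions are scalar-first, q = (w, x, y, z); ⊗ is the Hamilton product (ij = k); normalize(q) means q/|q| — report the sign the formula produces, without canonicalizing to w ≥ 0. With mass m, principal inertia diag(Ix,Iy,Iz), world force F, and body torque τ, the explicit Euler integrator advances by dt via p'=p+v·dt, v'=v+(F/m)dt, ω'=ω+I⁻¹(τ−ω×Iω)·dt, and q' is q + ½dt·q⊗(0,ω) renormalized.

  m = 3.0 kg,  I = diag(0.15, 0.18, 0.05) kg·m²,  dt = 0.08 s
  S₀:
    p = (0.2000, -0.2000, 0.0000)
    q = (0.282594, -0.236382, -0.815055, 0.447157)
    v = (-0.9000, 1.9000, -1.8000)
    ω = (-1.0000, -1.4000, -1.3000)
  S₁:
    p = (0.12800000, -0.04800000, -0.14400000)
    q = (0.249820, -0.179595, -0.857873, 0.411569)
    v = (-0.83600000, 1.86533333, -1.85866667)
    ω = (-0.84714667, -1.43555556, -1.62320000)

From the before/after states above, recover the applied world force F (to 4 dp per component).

F = (2.4000, -1.3000, -2.2000)

Δv = v₁−v₀ = (0.06400000, -0.03466667, -0.05866667)
m·(v₁−v₀)/dt = (2.4000, -1.3000, -2.2000)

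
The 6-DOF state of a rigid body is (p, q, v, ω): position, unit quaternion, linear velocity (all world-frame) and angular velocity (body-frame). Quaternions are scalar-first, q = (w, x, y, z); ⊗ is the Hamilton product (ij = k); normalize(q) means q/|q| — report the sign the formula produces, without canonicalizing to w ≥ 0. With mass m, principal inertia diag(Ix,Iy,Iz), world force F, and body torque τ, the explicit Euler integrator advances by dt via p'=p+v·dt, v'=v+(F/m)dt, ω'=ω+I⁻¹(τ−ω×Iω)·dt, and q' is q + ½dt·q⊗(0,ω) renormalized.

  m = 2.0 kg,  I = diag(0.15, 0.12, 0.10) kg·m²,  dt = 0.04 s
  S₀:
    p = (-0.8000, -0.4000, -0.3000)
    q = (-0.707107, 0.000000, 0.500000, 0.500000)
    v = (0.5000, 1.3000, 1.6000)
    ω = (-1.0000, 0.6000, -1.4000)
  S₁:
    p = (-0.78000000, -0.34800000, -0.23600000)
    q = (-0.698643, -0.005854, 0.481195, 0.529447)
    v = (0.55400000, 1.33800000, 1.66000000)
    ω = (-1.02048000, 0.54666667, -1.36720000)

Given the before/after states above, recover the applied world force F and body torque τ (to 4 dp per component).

F = (2.7000, 1.9000, 3.0000)
τ = (-0.0600, -0.0900, 0.1000)

ω₁ − ω₀ = (-0.02048000, -0.05333333, 0.03280000)
I·α + gyro = (-0.0600, -0.0900, 0.1000)
velocity change Δv = (0.05400000, 0.03800000, 0.06000000)
m·(v₁−v₀)/dt = (2.7000, 1.9000, 3.0000)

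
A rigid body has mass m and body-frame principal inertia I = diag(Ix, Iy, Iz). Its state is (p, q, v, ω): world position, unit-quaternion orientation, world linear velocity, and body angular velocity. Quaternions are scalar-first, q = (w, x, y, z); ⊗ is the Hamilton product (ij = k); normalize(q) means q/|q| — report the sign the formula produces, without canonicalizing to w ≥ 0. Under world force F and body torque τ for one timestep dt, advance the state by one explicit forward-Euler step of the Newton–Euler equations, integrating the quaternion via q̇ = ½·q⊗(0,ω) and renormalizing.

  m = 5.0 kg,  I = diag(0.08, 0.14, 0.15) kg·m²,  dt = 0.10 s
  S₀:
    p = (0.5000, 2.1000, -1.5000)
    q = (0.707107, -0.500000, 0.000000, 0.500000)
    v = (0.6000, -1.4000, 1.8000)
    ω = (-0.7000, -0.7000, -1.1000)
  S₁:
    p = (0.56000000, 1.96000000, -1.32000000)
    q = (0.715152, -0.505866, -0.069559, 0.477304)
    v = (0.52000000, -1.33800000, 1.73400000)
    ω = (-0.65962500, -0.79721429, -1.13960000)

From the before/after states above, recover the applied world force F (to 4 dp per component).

F = (-4.0000, 3.1000, -3.3000)

v₁ − v₀ = (-0.08000000, 0.06200000, -0.06600000)
F = m·Δv/dt = (-4.0000, 3.1000, -3.3000)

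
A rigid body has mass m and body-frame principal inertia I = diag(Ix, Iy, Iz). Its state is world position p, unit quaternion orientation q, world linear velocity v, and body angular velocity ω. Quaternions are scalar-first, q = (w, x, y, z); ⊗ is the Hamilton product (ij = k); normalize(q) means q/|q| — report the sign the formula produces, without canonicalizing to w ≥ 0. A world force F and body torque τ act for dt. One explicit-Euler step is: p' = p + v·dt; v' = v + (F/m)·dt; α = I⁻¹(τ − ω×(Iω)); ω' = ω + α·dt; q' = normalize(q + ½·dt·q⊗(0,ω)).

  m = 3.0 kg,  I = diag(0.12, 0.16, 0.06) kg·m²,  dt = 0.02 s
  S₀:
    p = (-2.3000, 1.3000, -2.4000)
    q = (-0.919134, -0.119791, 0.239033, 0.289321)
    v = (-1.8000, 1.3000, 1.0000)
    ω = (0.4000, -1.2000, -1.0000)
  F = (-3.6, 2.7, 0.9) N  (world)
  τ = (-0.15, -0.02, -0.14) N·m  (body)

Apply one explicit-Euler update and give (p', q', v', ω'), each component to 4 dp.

p' = (-2.3360, 1.3260, -2.3800)
q' = (-0.9128, -0.1224, 0.2500, 0.2990)
v' = (-1.8240, 1.3180, 1.0060)
ω' = (0.3950, -1.1995, -1.0403)

precession coupling ω×(Iω) = (-0.1200, -0.0240, -0.0192)
angular accel α = (-0.2500, 0.0250, -2.0133)
new body rate ω' = (0.3950, -1.1995, -1.0403)
q⊗(0,ω) = (0.6240770, -0.2595014, 1.0988982, 0.9672700)
q' = normalize(q + ½dt·q⊗(0,ω)) = (-0.9128, -0.1224, 0.2500, 0.2990)
a = F/m = (-1.2000, 0.9000, 0.3000)
new position p' = (-2.3360, 1.3260, -2.3800)
v' = v + a·dt = (-1.8240, 1.3180, 1.0060)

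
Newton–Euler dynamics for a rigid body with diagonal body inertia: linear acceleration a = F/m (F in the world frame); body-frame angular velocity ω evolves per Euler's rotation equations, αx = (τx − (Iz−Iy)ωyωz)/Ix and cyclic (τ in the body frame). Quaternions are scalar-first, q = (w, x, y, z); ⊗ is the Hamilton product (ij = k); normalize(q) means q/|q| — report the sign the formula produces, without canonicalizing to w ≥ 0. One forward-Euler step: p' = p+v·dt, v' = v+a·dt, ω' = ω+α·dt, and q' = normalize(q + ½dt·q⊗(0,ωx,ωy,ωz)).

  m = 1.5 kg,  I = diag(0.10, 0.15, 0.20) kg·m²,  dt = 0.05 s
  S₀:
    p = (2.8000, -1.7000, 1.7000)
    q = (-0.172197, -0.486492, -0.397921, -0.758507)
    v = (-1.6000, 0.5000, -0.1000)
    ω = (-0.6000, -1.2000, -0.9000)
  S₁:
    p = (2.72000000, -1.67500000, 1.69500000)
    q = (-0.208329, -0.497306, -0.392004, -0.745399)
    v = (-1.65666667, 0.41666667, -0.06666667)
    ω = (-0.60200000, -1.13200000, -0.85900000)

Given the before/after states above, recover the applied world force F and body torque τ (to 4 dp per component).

Δω = ω₁−ω₀ = (-0.00200000, 0.06800000, 0.04100000)
applied torque τ = (0.0500, 0.1500, 0.2000)
velocity change Δv = (-0.05666667, -0.08333333, 0.03333333)
F = m·Δv/dt = (-1.7000, -2.5000, 1.0000)

F = (-1.7000, -2.5000, 1.0000)
τ = (0.0500, 0.1500, 0.2000)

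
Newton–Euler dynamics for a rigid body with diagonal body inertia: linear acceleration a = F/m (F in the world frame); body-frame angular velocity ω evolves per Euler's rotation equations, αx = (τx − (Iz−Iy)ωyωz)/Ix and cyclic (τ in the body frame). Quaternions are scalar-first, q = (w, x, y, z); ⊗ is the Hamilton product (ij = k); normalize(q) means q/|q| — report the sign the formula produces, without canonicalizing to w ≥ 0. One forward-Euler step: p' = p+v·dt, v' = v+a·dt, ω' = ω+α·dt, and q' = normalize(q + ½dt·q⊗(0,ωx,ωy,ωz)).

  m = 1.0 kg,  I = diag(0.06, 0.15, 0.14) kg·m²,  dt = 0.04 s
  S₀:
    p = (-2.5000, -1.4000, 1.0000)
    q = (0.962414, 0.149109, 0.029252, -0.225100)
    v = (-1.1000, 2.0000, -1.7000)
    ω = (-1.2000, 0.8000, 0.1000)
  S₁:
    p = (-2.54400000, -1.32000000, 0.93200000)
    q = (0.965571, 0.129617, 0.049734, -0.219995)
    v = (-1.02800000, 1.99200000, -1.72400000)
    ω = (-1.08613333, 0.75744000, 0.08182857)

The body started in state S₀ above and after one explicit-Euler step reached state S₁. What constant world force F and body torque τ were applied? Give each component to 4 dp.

F = (1.8000, -0.2000, -0.6000)
τ = (0.1700, -0.1500, -0.1500)

v₁ − v₀ = (0.07200000, -0.00800000, -0.02400000)
applied force F = (1.8000, -0.2000, -0.6000)
ω₁ − ω₀ = (0.11386667, -0.04256000, -0.01817143)
τ = I·(Δω/dt) + ω₀×(Iω₀) = (0.1700, -0.1500, -0.1500)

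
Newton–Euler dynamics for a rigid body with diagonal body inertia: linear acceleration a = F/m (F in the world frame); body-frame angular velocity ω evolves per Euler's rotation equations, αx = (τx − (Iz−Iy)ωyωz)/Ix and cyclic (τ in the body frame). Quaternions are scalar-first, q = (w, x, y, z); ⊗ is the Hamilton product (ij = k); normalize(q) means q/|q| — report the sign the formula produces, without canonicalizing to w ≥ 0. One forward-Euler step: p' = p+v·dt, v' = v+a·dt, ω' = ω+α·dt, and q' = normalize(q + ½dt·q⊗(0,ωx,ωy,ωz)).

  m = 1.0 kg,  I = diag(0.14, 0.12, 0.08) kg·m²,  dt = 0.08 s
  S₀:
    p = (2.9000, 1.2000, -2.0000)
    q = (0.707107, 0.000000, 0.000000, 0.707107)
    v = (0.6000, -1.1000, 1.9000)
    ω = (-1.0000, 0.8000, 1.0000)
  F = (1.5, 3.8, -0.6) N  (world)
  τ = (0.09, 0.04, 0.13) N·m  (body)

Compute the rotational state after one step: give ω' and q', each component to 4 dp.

ω' = (-0.9303, 0.8667, 1.1140)
q' = (0.6774, -0.0508, -0.0056, 0.7338)

precession coupling ω×(Iω) = (-0.0320, -0.0600, 0.0160)
angular accel α = (0.8714, 0.8333, 1.4250)
ω + α·dt = (-0.9303, 0.8667, 1.1140)
Hamilton product q⊗(0,ω) = (-0.7071070, -1.2727926, -0.1414214, 0.7071070)
updated quaternion q' = (0.6774, -0.0508, -0.0056, 0.7338)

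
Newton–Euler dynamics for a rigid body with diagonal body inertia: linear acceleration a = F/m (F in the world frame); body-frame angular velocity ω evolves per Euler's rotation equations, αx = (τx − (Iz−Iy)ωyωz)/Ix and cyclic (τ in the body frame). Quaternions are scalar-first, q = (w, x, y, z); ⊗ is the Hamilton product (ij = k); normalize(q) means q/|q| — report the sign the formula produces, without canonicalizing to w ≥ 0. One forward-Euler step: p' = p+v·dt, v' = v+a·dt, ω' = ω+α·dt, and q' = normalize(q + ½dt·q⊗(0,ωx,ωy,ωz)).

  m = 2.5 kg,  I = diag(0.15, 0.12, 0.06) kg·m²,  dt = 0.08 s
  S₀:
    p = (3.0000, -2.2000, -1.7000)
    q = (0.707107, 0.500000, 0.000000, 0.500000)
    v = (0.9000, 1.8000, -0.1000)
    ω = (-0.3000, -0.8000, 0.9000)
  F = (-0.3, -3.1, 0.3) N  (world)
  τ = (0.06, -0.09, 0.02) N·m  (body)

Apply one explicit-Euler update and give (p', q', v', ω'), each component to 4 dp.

precession coupling ω×(Iω) = (0.0432, -0.0243, -0.0072)
α = I⁻¹(τ − ω×Iω) = (0.1120, -0.5475, 0.4533)
ω' = ω + α·dt = (-0.2910, -0.8438, 0.9363)
q⊗(0,ω) = (-0.3000000, 0.1878679, -1.1656856, 0.2363963)
q + ½dt·q⊗(0,ω), renormalized = (0.6943, 0.5069, -0.0466, 0.5088)
p' = p + v·dt = (3.0720, -2.0560, -1.7080)
v' = v + a·dt = (0.8904, 1.7008, -0.0904)

p' = (3.0720, -2.0560, -1.7080)
q' = (0.6943, 0.5069, -0.0466, 0.5088)
v' = (0.8904, 1.7008, -0.0904)
ω' = (-0.2910, -0.8438, 0.9363)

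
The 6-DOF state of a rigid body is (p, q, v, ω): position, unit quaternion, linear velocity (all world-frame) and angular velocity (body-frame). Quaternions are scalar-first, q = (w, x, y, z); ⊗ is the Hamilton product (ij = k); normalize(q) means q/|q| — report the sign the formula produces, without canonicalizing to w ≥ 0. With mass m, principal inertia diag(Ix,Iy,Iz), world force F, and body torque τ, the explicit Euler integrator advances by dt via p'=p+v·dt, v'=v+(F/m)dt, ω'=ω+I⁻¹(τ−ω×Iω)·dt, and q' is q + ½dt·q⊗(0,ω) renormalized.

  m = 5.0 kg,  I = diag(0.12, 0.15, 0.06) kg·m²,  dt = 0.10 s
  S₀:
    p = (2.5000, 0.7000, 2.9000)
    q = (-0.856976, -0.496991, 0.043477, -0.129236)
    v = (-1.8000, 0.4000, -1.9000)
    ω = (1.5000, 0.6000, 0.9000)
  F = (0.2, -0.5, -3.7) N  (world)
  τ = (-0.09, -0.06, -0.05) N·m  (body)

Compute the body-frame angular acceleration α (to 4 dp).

precession coupling ω×(Iω) = (-0.0486, 0.0810, 0.0270)
angular accel α = (-0.3450, -0.9400, -1.2833)

α = (-0.3450, -0.9400, -1.2833)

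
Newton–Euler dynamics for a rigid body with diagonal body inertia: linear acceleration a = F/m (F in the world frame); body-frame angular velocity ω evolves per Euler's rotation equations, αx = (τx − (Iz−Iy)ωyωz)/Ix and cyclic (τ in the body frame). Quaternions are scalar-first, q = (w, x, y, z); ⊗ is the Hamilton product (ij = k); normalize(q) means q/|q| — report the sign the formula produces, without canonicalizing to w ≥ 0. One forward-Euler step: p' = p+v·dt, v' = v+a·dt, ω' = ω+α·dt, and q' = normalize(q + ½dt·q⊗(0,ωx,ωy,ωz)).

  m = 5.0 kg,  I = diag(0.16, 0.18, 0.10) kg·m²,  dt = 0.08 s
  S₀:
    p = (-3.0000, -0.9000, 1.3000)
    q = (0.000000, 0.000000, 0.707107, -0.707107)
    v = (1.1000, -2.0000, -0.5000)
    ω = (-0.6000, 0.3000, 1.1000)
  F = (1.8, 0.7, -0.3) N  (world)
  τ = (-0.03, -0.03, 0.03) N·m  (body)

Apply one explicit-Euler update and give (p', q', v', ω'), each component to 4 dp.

p' = (-2.9120, -1.0600, 1.2600)
q' = (0.0226, 0.0395, 0.7231, -0.6892)
v' = (1.1288, -1.9888, -0.5048)
ω' = (-0.6018, 0.3043, 1.1269)

precession coupling ω×(Iω) = (-0.0264, -0.0396, -0.0036)
(τ − ω×Iω)/I = (-0.0225, 0.0533, 0.3360)
ω + α·dt = (-0.6018, 0.3043, 1.1269)
q⊗(0,ω) = (0.5656856, 0.9899498, 0.4242642, 0.4242642)
updated quaternion q' = (0.0226, 0.0395, 0.7231, -0.6892)
new position p' = (-2.9120, -1.0600, 1.2600)
v' = v + a·dt = (1.1288, -1.9888, -0.5048)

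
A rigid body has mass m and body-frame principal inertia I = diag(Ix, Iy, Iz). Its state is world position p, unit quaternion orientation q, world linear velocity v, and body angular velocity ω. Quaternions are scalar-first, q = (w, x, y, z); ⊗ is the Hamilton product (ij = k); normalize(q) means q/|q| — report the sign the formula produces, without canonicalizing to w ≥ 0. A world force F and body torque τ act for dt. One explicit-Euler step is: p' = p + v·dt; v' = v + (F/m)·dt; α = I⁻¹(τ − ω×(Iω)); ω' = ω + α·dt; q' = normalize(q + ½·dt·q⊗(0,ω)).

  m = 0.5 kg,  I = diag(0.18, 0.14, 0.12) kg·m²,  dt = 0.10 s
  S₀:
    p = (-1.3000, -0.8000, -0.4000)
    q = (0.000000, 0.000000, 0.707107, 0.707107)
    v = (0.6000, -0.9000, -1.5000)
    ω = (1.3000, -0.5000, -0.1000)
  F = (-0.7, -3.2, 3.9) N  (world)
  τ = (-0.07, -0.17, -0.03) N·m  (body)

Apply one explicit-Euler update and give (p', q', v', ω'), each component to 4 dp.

precession coupling ω×(Iω) = (-0.0010, -0.0078, 0.0260)
angular accel α = (-0.3833, -1.1586, -0.4667)
ω + α·dt = (1.2617, -0.6159, -0.1467)
Hamilton product q⊗(0,ω) = (0.4242642, 0.2828428, 0.9192391, -0.9192391)
q + ½dt·q⊗(0,ω), renormalized = (0.0212, 0.0141, 0.7512, 0.6595)
p + v·dt = (-1.2400, -0.8900, -0.5500)
v + (F/m)dt = (0.4600, -1.5400, -0.7200)

p' = (-1.2400, -0.8900, -0.5500)
q' = (0.0212, 0.0141, 0.7512, 0.6595)
v' = (0.4600, -1.5400, -0.7200)
ω' = (1.2617, -0.6159, -0.1467)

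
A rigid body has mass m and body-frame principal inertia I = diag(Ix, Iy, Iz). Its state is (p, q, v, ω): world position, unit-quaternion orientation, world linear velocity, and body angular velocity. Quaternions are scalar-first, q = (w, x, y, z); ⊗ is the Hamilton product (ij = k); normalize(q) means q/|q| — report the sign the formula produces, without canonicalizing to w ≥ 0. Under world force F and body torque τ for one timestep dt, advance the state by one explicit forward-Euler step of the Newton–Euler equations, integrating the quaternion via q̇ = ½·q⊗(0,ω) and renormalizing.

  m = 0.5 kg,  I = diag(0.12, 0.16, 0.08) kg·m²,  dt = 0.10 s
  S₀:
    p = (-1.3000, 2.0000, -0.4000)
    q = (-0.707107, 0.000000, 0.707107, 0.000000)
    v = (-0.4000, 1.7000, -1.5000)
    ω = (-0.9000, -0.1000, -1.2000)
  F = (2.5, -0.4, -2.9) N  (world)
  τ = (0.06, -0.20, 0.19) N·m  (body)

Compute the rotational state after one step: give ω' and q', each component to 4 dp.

α = I⁻¹(τ − ω×Iω) = (0.5800, -1.5200, 2.3300)
ω' = ω + α·dt = (-0.8420, -0.2520, -0.9670)
2q̇ = q⊗(0,ω) = (0.0707107, -0.2121321, 0.0707107, 1.4849247)
q' = normalize(q + ½dt·q⊗(0,ω)) = (-0.7016, -0.0106, 0.7086, 0.0740)

ω' = (-0.8420, -0.2520, -0.9670)
q' = (-0.7016, -0.0106, 0.7086, 0.0740)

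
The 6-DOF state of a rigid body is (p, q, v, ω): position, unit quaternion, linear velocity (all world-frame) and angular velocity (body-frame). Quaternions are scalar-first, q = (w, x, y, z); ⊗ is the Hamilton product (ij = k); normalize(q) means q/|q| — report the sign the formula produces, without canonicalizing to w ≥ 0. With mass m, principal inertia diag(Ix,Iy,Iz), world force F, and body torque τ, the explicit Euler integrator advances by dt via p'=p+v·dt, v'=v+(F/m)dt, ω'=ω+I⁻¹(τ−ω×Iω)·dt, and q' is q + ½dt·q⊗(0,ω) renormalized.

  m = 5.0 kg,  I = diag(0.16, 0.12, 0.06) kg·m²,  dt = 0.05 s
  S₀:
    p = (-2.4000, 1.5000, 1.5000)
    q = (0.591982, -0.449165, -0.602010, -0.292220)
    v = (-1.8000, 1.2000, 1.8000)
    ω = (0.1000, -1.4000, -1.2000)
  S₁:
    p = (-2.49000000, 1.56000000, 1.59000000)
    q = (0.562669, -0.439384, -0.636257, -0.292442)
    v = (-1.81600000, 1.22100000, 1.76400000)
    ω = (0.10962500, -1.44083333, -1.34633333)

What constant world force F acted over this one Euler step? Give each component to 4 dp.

F = (-1.6000, 2.1000, -3.6000)

v₁ − v₀ = (-0.01600000, 0.02100000, -0.03600000)
F = m·Δv/dt = (-1.6000, 2.1000, -3.6000)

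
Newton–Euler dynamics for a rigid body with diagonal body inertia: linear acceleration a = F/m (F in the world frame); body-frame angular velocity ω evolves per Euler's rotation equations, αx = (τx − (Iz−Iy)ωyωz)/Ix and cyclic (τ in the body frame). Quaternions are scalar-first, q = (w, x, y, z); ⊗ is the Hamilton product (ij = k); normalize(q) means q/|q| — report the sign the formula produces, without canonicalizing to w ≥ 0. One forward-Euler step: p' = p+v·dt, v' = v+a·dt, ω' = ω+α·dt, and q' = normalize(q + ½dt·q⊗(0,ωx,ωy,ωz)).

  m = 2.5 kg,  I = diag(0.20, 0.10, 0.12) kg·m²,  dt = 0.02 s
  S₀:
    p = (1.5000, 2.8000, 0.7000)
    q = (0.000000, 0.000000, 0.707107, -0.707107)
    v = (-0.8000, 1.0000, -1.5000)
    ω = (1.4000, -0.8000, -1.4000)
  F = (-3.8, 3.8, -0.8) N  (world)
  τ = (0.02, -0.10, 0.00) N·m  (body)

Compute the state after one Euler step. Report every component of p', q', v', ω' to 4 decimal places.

p' = (1.4840, 2.8200, 0.6700)
q' = (-0.0042, -0.0156, 0.6970, -0.7168)
v' = (-0.8304, 1.0304, -1.5064)
ω' = (1.3998, -0.7886, -1.4187)

precession coupling ω×(Iω) = (0.0224, -0.1568, 0.1120)
α = I⁻¹(τ − ω×Iω) = (-0.0120, 0.5680, -0.9333)
new body rate ω' = (1.3998, -0.7886, -1.4187)
Hamilton product q⊗(0,ω) = (-0.4242642, -1.5556354, -0.9899498, -0.9899498)
updated quaternion q' = (-0.0042, -0.0156, 0.6970, -0.7168)
p + v·dt = (1.4840, 2.8200, 0.6700)
v + (F/m)dt = (-0.8304, 1.0304, -1.5064)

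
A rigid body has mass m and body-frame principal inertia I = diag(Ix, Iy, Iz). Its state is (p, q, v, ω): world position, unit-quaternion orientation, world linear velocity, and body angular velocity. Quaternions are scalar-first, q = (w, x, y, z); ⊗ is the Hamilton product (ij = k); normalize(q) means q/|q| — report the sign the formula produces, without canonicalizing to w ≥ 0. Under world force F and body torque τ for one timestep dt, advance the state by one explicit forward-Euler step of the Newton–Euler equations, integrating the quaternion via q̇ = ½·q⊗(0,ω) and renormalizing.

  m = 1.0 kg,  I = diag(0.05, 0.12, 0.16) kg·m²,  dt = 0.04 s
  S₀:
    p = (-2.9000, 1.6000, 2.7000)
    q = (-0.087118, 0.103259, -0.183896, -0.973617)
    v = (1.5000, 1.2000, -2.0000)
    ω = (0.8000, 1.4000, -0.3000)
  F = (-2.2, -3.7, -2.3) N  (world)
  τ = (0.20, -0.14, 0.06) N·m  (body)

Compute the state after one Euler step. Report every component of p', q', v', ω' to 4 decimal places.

p' = (-2.8400, 1.6480, 2.6200)
q' = (-0.0894, 0.1302, -0.2012, -0.9667)
v' = (1.4120, 1.0520, -2.0920)
ω' = (0.9734, 1.3445, -0.3046)

angular accel α = (4.3360, -1.3867, -0.1150)
new body rate ω' = (0.9734, 1.3445, -0.3046)
q⊗(0,ω) = (-0.1172379, 1.3485382, -0.8698811, 0.3178148)
q' = normalize(q + ½dt·q⊗(0,ω)) = (-0.0894, 0.1302, -0.2012, -0.9667)
p + v·dt = (-2.8400, 1.6480, 2.6200)
v + (F/m)dt = (1.4120, 1.0520, -2.0920)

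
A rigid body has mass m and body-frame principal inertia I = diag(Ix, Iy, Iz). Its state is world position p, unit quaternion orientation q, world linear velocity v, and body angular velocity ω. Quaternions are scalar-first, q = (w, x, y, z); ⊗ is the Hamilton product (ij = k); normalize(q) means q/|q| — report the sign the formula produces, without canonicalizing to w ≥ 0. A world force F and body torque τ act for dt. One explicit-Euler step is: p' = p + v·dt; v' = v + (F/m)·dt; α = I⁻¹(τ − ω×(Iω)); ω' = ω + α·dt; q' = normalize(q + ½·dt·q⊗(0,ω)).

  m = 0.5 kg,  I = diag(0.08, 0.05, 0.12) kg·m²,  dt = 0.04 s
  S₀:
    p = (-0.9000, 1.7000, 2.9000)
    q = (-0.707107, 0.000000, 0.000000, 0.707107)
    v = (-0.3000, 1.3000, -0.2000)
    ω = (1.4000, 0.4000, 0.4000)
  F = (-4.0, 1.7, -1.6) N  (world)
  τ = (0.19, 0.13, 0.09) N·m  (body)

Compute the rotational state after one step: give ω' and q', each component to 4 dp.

ω' = (1.4894, 0.5219, 0.4356)
q' = (-0.7124, -0.0254, 0.0141, 0.7011)

gyro term ω×Iω = (0.0112, -0.0224, -0.0168)
(τ − ω×Iω)/I = (2.2350, 3.0480, 0.8900)
ω + α·dt = (1.4894, 0.5219, 0.4356)
2q̇ = q⊗(0,ω) = (-0.2828428, -1.2727926, 0.7071070, -0.2828428)
q + ½dt·q⊗(0,ω), renormalized = (-0.7124, -0.0254, 0.0141, 0.7011)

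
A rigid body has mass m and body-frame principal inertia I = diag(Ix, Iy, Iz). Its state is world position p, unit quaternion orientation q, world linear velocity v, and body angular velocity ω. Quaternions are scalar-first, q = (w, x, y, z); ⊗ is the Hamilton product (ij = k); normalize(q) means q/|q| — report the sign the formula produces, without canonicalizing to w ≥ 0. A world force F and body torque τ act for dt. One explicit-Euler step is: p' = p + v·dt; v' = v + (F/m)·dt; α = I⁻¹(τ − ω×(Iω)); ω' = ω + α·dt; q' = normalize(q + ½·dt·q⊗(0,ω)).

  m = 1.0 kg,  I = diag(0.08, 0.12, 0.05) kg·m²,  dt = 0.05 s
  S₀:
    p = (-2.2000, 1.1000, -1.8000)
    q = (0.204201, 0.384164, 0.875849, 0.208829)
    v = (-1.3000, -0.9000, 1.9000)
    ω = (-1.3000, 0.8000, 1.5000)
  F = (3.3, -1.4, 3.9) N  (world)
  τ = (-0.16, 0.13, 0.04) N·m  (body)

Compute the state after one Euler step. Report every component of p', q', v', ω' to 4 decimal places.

α = I⁻¹(τ − ω×Iω) = (-0.9500, 1.5708, 1.6320)
ω' = ω + α·dt = (-1.3475, 0.8785, 1.5816)
q⊗(0,ω) = (-0.5145095, 0.8812490, -0.6843629, 1.7522364)
updated quaternion q' = (0.1911, 0.4056, 0.8575, 0.2523)
new position p' = (-2.2650, 1.0550, -1.7050)
v' = v + a·dt = (-1.1350, -0.9700, 2.0950)

p' = (-2.2650, 1.0550, -1.7050)
q' = (0.1911, 0.4056, 0.8575, 0.2523)
v' = (-1.1350, -0.9700, 2.0950)
ω' = (-1.3475, 0.8785, 1.5816)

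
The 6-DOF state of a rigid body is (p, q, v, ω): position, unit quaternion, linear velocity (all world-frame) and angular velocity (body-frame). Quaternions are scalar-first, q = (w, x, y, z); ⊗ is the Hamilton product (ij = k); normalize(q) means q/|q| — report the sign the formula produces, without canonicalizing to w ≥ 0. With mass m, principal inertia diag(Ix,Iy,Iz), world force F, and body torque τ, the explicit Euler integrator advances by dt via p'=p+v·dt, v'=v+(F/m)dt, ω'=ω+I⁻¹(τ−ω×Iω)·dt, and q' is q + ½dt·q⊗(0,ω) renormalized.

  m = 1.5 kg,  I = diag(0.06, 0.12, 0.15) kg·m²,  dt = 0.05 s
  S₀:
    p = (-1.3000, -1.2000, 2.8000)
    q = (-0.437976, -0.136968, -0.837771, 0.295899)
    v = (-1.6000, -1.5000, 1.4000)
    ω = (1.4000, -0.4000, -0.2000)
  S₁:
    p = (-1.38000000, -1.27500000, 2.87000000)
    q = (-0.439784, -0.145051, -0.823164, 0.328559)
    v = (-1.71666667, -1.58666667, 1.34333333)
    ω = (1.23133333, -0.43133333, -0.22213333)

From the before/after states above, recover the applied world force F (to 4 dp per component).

velocity change Δv = (-0.11666667, -0.08666667, -0.05666667)
m·(v₁−v₀)/dt = (-3.5000, -2.6000, -1.7000)

F = (-3.5000, -2.6000, -1.7000)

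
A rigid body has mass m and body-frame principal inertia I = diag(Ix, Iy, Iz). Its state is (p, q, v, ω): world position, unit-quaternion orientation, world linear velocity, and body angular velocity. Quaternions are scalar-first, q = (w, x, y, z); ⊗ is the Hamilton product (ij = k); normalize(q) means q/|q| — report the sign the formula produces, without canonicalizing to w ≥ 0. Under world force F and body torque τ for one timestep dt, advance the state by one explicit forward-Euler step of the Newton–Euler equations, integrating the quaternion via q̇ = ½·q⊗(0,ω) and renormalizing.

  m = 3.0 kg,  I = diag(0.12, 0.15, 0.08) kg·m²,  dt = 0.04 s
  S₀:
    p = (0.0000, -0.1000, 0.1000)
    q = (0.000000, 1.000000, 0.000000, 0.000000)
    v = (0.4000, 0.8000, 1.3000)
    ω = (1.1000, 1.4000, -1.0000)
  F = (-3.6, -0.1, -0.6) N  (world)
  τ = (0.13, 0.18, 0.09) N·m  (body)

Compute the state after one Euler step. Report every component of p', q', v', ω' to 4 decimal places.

a = F/m = (-1.2000, -0.0333, -0.2000)
new position p' = (0.0160, -0.0680, 0.1520)
new velocity v' = (0.3520, 0.7987, 1.2920)
(τ − ω×Iω)/I = (0.2667, 1.4933, 0.5475)
new body rate ω' = (1.1107, 1.4597, -0.9781)
2q̇ = q⊗(0,ω) = (-1.1000000, 0.0000000, 1.0000000, 1.4000000)
q' = normalize(q + ½dt·q⊗(0,ω)) = (-0.0220, 0.9992, 0.0200, 0.0280)

p' = (0.0160, -0.0680, 0.1520)
q' = (-0.0220, 0.9992, 0.0200, 0.0280)
v' = (0.3520, 0.7987, 1.2920)
ω' = (1.1107, 1.4597, -0.9781)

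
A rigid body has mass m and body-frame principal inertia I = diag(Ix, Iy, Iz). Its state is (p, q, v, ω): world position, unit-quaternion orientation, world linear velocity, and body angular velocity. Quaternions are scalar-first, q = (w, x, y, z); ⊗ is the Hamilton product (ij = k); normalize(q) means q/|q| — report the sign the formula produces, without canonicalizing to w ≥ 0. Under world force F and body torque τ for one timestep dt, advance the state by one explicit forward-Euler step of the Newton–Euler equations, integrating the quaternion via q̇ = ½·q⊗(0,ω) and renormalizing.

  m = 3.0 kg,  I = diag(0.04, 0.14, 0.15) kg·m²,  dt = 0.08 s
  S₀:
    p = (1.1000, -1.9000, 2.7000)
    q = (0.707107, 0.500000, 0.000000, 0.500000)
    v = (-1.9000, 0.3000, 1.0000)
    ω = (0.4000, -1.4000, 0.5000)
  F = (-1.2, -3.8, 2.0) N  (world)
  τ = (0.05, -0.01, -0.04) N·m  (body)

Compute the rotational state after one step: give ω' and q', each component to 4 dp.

ω' = (0.5140, -1.3931, 0.5085)
q' = (0.6878, 0.5383, -0.0415, 0.4852)

ω×(Iω) gyroscopic = (-0.0070, -0.0220, -0.0560)
(τ − ω×Iω)/I = (1.4250, 0.0857, 0.1067)
ω' = ω + α·dt = (0.5140, -1.3931, 0.5085)
q⊗(0,ω) = (-0.4500000, 0.9828428, -1.0399498, -0.3464465)
q' = normalize(q + ½dt·q⊗(0,ω)) = (0.6878, 0.5383, -0.0415, 0.4852)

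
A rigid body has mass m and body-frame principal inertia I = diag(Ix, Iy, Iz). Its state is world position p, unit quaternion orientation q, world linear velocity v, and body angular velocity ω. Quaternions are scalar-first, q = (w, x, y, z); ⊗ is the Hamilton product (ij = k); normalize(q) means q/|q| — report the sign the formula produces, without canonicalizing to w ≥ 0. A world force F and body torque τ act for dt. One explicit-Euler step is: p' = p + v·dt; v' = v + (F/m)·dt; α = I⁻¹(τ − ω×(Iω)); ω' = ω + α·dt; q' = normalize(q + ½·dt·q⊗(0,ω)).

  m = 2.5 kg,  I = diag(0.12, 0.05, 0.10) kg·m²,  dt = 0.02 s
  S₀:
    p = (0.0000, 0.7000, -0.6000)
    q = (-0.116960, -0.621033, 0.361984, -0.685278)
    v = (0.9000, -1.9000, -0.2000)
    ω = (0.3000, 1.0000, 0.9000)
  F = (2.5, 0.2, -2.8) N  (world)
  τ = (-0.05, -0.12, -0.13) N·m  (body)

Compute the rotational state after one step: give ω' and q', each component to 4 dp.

ω' = (0.2842, 0.9498, 0.8782)
q' = (-0.1125, -0.6112, 0.3643, -0.6936)

ω×(Iω) gyroscopic = (0.0450, 0.0054, -0.0210)
α = I⁻¹(τ − ω×Iω) = (-0.7917, -2.5080, -1.0900)
ω' = ω + α·dt = (0.2842, 0.9498, 0.8782)
Hamilton product q⊗(0,ω) = (0.4410761, 0.9759756, 0.2363863, -0.8348922)
updated quaternion q' = (-0.1125, -0.6112, 0.3643, -0.6936)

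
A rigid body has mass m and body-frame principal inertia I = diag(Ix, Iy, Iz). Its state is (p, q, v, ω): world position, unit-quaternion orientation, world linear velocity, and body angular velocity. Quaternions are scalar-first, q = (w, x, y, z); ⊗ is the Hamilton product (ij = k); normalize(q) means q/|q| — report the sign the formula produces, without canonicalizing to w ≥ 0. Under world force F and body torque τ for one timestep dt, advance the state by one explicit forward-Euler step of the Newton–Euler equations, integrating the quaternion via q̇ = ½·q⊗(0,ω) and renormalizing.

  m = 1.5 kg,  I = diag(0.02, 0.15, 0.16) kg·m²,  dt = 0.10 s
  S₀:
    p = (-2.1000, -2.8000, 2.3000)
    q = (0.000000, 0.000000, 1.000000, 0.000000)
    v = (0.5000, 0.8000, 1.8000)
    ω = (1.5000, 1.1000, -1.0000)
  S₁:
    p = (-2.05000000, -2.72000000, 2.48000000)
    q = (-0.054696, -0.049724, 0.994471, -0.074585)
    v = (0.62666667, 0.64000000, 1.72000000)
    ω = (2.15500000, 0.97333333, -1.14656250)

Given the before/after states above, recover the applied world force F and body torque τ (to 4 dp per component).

F = (1.9000, -2.4000, -1.2000)
τ = (0.1200, 0.0200, -0.0200)

rate change Δω = (0.65500000, -0.12666667, -0.14656250)
applied torque τ = (0.1200, 0.0200, -0.0200)
velocity change Δv = (0.12666667, -0.16000000, -0.08000000)
applied force F = (1.9000, -2.4000, -1.2000)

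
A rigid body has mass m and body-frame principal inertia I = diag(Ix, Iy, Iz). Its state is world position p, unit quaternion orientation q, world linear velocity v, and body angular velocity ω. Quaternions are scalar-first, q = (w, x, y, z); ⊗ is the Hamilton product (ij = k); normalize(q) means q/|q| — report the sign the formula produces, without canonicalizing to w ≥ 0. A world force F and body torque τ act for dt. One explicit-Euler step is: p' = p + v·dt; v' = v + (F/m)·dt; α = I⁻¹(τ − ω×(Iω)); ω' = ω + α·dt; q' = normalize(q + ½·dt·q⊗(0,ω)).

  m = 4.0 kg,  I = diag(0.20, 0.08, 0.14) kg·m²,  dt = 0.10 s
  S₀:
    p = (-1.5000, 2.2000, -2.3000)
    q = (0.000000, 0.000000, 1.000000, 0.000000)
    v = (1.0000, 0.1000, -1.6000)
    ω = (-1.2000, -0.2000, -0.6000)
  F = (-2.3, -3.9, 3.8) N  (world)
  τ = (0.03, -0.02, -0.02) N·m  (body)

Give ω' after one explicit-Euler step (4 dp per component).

ω' = (-1.1886, -0.2790, -0.5937)

gyro term ω×Iω = (0.0072, 0.0432, -0.0288)
(τ − ω×Iω)/I = (0.1140, -0.7900, 0.0629)
ω' = ω + α·dt = (-1.1886, -0.2790, -0.5937)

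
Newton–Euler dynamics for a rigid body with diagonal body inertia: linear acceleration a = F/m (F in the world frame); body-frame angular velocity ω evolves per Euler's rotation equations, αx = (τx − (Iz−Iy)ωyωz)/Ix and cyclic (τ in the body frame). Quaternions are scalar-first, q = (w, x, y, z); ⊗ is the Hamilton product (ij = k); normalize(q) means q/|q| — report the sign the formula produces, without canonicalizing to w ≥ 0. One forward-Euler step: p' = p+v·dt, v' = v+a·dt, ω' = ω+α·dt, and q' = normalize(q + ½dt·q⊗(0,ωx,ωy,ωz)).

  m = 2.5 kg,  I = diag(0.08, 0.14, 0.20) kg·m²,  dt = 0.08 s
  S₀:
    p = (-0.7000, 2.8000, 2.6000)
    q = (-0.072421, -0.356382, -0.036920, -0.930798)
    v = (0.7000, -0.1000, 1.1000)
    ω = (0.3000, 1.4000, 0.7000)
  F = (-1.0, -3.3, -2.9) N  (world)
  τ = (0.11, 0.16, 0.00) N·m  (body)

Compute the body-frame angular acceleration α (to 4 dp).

α = (0.6400, 1.3229, -0.1260)

gyro term ω×Iω = (0.0588, -0.0252, 0.0252)
(τ − ω×Iω)/I = (0.6400, 1.3229, -0.1260)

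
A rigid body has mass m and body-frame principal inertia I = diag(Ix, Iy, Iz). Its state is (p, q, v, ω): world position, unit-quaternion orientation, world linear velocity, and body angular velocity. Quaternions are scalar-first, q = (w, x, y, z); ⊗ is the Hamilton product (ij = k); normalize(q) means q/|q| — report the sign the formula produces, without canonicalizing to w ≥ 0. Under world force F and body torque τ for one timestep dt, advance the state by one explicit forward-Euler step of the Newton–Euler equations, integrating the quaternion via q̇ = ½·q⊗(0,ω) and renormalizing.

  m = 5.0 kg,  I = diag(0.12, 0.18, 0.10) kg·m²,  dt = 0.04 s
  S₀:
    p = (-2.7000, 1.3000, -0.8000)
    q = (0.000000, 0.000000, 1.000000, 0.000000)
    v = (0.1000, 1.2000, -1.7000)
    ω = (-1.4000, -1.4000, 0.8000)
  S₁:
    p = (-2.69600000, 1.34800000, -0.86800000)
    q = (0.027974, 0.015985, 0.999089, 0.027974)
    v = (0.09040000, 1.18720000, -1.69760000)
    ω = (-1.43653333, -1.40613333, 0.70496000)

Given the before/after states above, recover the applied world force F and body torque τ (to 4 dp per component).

F = (-1.2000, -1.6000, 0.3000)
τ = (-0.0200, -0.0500, -0.1200)

rate change Δω = (-0.03653333, -0.00613333, -0.09504000)
precession coupling = (0.0896, -0.0224, 0.1176)
τ = I·(Δω/dt) + ω₀×(Iω₀) = (-0.0200, -0.0500, -0.1200)
Δv = v₁−v₀ = (-0.00960000, -0.01280000, 0.00240000)
F = m·Δv/dt = (-1.2000, -1.6000, 0.3000)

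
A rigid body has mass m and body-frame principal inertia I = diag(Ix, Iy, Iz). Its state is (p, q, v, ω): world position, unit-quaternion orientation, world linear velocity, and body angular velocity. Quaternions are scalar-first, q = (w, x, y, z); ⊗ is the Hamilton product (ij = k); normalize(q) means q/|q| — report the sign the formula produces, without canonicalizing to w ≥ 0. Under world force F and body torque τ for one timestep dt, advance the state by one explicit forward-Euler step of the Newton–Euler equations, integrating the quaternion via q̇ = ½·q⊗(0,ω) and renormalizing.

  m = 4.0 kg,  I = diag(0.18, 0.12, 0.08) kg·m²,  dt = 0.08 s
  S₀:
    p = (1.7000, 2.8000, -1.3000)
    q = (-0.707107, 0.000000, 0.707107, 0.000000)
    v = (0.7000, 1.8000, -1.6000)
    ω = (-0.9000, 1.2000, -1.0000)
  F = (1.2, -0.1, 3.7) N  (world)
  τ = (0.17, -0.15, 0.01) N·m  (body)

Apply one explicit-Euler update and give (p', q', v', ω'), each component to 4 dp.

(τ − ω×Iω)/I = (0.6778, -2.0000, -0.6850)
ω + α·dt = (-0.8458, 1.0400, -1.0548)
q⊗(0,ω) = (-0.8485284, -0.0707107, -0.8485284, 1.3435033)
q + ½dt·q⊗(0,ω), renormalized = (-0.7391, -0.0028, 0.6714, 0.0536)
a = (0.3000, -0.0250, 0.9250)
p + v·dt = (1.7560, 2.9440, -1.4280)
v' = v + a·dt = (0.7240, 1.7980, -1.5260)

p' = (1.7560, 2.9440, -1.4280)
q' = (-0.7391, -0.0028, 0.6714, 0.0536)
v' = (0.7240, 1.7980, -1.5260)
ω' = (-0.8458, 1.0400, -1.0548)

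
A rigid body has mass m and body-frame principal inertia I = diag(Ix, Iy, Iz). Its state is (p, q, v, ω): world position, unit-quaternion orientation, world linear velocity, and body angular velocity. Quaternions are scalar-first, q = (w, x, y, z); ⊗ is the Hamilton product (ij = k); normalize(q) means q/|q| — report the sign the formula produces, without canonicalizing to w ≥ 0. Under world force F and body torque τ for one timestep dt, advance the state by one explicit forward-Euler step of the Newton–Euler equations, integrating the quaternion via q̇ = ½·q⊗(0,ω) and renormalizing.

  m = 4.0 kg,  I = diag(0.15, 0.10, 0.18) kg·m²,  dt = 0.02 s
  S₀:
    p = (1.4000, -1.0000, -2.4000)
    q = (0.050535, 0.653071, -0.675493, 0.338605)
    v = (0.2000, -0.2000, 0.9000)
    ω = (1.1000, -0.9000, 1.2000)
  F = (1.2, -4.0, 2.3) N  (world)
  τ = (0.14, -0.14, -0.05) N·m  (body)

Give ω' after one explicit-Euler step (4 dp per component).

ω' = (1.1302, -0.9201, 1.1889)

angular accel α = (1.5093, -1.0040, -0.5528)
ω + α·dt = (1.1302, -0.9201, 1.1889)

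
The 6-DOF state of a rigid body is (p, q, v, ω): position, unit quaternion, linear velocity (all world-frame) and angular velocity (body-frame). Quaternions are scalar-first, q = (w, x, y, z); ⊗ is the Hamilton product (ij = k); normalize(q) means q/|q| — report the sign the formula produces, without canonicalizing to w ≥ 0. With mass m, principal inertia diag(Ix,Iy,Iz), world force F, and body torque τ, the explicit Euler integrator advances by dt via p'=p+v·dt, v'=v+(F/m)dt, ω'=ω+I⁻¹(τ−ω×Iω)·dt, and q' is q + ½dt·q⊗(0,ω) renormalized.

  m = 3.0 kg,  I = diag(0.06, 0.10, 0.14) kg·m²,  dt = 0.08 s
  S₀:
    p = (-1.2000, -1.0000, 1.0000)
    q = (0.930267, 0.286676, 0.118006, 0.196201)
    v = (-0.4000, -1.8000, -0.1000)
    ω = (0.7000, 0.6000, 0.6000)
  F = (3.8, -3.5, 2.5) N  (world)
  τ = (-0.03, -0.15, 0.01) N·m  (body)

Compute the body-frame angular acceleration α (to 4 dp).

α = (-0.7400, -1.1640, -0.0486)

precession coupling ω×(Iω) = (0.0144, -0.0336, 0.0168)
angular accel α = (-0.7400, -1.1640, -0.0486)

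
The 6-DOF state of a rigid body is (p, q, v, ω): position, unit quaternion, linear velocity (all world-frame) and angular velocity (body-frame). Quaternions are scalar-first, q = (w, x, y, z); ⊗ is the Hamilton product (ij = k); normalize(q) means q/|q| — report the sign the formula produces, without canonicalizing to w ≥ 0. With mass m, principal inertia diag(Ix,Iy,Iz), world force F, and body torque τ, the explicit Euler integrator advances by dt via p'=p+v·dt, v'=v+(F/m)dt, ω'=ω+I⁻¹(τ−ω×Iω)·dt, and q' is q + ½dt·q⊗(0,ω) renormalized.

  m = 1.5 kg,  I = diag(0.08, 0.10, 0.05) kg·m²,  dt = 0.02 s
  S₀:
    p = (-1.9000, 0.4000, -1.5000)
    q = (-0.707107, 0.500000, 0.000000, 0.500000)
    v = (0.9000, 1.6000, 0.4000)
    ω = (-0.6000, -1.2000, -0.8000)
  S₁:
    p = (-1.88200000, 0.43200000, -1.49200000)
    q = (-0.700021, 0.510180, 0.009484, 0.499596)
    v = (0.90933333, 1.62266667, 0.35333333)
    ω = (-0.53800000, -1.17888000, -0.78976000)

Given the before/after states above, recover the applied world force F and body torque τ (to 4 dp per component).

F = (0.7000, 1.7000, -3.5000)
τ = (0.2000, 0.1200, 0.0400)

v₁ − v₀ = (0.00933333, 0.02266667, -0.04666667)
F = m·Δv/dt = (0.7000, 1.7000, -3.5000)
rate change Δω = (0.06200000, 0.02112000, 0.01024000)
ω₀×(Iω₀) = (-0.0480, 0.0144, 0.0144)
τ = I·(Δω/dt) + ω₀×(Iω₀) = (0.2000, 0.1200, 0.0400)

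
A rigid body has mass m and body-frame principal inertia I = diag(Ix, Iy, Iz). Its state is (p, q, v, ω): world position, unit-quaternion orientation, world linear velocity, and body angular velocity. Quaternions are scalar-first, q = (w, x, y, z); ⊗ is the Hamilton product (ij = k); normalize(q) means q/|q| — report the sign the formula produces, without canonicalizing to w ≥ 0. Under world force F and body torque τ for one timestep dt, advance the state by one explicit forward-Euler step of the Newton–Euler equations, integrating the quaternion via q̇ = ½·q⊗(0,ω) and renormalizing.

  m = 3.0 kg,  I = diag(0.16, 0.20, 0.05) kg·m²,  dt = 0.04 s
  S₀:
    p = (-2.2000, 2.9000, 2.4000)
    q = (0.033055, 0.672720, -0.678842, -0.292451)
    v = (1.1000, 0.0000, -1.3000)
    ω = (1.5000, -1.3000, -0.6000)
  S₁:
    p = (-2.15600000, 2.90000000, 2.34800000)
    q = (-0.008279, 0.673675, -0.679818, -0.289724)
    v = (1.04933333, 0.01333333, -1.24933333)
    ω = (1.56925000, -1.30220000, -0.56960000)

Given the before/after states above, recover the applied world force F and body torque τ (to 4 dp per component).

F = (-3.8000, 1.0000, 3.8000)
τ = (0.1600, -0.1100, -0.0400)

v₁ − v₀ = (-0.05066667, 0.01333333, 0.05066667)
applied force F = (-3.8000, 1.0000, 3.8000)
ω₁ − ω₀ = (0.06925000, -0.00220000, 0.03040000)
ω₀×(Iω₀) = (-0.1170, -0.0990, -0.0780)
I·α + gyro = (0.1600, -0.1100, -0.0400)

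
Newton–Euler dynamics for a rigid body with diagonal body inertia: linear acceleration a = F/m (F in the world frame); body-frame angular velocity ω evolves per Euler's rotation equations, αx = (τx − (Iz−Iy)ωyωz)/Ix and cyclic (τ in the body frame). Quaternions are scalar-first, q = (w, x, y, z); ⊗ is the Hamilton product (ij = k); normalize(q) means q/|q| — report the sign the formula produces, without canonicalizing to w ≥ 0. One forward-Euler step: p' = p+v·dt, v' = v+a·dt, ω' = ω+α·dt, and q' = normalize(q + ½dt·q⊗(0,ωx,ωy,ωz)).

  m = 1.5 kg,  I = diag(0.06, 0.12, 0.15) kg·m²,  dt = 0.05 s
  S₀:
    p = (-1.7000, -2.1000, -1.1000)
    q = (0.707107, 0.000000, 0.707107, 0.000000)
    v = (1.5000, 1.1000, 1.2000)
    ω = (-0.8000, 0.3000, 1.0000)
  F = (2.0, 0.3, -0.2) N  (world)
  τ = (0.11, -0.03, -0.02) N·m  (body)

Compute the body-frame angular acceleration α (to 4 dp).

α = (1.6833, -0.8500, -0.0373)

ω×(Iω) gyroscopic = (0.0090, 0.0720, -0.0144)
α = I⁻¹(τ − ω×Iω) = (1.6833, -0.8500, -0.0373)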